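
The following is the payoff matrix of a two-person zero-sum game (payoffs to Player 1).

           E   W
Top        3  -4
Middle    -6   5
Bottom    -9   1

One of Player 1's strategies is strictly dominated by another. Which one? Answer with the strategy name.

Middle gives a strictly higher payoff than Bottom against every column: -6 > -9, 5 > 1.
So Bottom is strictly dominated and Player 1 never plays it.

Bottom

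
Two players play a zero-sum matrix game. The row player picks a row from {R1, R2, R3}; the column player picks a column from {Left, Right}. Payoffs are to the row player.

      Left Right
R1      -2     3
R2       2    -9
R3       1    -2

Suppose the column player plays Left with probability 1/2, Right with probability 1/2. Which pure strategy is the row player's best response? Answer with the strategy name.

Expected payoff of R1: (1/2)·(-2) + (1/2)·3 = 1/2.
Expected payoff of R2: (1/2)·2 + (1/2)·(-9) = -7/2.
Expected payoff of R3: (1/2)·1 + (1/2)·(-2) = -1/2.
The largest is 1/2, so the row player's best response is R1.

R1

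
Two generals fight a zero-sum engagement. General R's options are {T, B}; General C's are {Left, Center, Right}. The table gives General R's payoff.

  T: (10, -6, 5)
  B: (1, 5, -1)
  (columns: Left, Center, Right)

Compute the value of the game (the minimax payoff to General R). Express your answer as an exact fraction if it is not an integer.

Row minima: T → -6, B → -1; maximin = -1.
Column maxima: Left → 10, Center → 5, Right → 5; minimax = 5.
-1 ≠ 5, so there is no saddle point; optimal play is mixed.
Left is strictly dominated by Right (it gives General R strictly more in every row), so General C never plays it.
On the remaining 2×2 (T, B vs Center, Right):
Let General R play T with probability p. Expected payoff against Center: (-6)p + 5(1−p) = −11p + 5; against Right: 5p + (-1)(1−p) = 6p − 1.
Setting these equal: −11p + 5 = 6p − 1 ⇒ −17p = -6 ⇒ p = 6/17, and the value is (-11)·(6/17) + 5 = 19/17.
For General C: with q = P(Center), equating T's and B's payoffs gives −11q + 5 = 6q − 1 ⇒ q = 6/17.

19/17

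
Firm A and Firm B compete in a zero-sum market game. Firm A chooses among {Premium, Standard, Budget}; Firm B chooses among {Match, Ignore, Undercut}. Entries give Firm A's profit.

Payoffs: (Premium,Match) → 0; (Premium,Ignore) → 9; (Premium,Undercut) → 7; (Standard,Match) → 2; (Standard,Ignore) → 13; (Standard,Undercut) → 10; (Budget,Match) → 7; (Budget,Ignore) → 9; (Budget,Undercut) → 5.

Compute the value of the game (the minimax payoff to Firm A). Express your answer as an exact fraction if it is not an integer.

Row minima: Premium → 0, Standard → 2, Budget → 5; maximin = 5.
Column maxima: Match → 7, Ignore → 13, Undercut → 10; minimax = 7.
5 ≠ 7, so there is no saddle point; optimal play is mixed.
Premium is strictly dominated by Standard, so Firm A never plays it.
Ignore is strictly dominated by Match (it gives Firm A strictly more in every row), so Firm B never plays it.
On the remaining 2×2 (Standard, Budget vs Match, Undercut):
Let Firm A play Standard with probability p. Expected payoff against Match: 2p + 7(1−p) = −5p + 7; against Undercut: 10p + 5(1−p) = 5p + 5.
Setting these equal: −5p + 7 = 5p + 5 ⇒ −10p = -2 ⇒ p = 1/5, and the value is (-5)·(1/5) + 7 = 6.
For Firm B: with q = P(Match), equating Standard's and Budget's payoffs gives −8q + 10 = 2q + 5 ⇒ q = 1/2.

6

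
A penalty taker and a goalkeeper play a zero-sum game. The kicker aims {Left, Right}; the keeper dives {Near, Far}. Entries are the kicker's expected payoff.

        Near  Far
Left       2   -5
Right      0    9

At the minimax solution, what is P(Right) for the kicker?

7/16

Row minima: Left → -5, Right → 0; maximin = 0.
Column maxima: Near → 2, Far → 9; minimax = 2.
0 ≠ 2, so there is no saddle point; optimal play is mixed.
Let the kicker play Left with probability p. Expected payoff against Near: 2p + 0(1−p) = 2p; against Far: (-5)p + 9(1−p) = −14p + 9.
Setting these equal: 2p = −14p + 9 ⇒ 16p = 9 ⇒ p = 9/16, and the value is (2)·(9/16) = 9/8.
For the keeper: with q = P(Near), equating Left's and Right's payoffs gives 7q − 5 = −9q + 9 ⇒ q = 7/8.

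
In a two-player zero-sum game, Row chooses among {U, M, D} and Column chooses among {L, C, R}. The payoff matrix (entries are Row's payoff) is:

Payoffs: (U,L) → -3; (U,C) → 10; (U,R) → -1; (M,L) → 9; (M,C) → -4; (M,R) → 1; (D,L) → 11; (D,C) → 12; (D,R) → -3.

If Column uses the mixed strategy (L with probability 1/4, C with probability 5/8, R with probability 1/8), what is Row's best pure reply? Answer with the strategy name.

D

Expected payoff of U: (1/4)·(-3) + (5/8)·10 + (1/8)·(-1) = 43/8.
Expected payoff of M: (1/4)·9 + (5/8)·(-4) + (1/8)·1 = -1/8.
Expected payoff of D: (1/4)·11 + (5/8)·12 + (1/8)·(-3) = 79/8.
The largest is 79/8, so Row's best response is D.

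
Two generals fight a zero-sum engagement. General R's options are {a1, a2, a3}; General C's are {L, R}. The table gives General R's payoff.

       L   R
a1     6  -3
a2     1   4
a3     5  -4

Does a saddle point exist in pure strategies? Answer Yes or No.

Row minima: a1 → -3, a2 → 1, a3 → -4; maximin = 1.
Column maxima: L → 6, R → 4; minimax = 4.
1 ≠ 4, so no pure-strategy equilibrium exists.

No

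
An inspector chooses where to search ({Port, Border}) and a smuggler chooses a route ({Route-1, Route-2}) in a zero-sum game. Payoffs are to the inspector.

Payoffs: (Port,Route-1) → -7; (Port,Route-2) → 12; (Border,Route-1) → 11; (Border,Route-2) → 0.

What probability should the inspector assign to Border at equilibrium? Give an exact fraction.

Row minima: Port → -7, Border → 0; maximin = 0.
Column maxima: Route-1 → 11, Route-2 → 12; minimax = 11.
0 ≠ 11, so there is no saddle point; optimal play is mixed.
Let the inspector play Port with probability p. Expected payoff against Route-1: (-7)p + 11(1−p) = −18p + 11; against Route-2: 12p + 0(1−p) = 12p.
Setting these equal: −18p + 11 = 12p ⇒ −30p = -11 ⇒ p = 11/30, and the value is (-18)·(11/30) + 11 = 22/5.
For the smuggler: with q = P(Route-1), equating Port's and Border's payoffs gives −19q + 12 = 11q ⇒ q = 2/5.

19/30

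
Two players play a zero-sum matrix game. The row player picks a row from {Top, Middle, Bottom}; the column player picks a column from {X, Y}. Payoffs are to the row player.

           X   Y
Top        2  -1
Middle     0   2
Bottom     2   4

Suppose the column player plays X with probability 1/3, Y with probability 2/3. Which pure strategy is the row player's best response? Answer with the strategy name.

Expected payoff of Top: (1/3)·2 + (2/3)·(-1) = 0.
Expected payoff of Middle: (1/3)·0 + (2/3)·2 = 4/3.
Expected payoff of Bottom: (1/3)·2 + (2/3)·4 = 10/3.
The largest is 10/3, so the row player's best response is Bottom.

Bottom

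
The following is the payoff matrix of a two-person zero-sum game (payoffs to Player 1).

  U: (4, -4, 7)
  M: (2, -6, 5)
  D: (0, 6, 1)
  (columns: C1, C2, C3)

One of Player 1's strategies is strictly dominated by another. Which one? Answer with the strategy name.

M

U gives a strictly higher payoff than M against every column: 4 > 2, -4 > -6, 7 > 5.
So M is strictly dominated and Player 1 never plays it.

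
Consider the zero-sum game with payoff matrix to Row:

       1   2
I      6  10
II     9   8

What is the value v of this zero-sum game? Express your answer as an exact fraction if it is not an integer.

Row minima: I → 6, II → 8; maximin = 8.
Column maxima: 1 → 9, 2 → 10; minimax = 9.
8 ≠ 9, so there is no saddle point; optimal play is mixed.
Let Row play I with probability p. Expected payoff against 1: 6p + 9(1−p) = −3p + 9; against 2: 10p + 8(1−p) = 2p + 8.
Setting these equal: −3p + 9 = 2p + 8 ⇒ −5p = -1 ⇒ p = 1/5, and the value is (-3)·(1/5) + 9 = 42/5.
For Column: with q = P(1), equating I's and II's payoffs gives −4q + 10 = q + 8 ⇒ q = 2/5.

42/5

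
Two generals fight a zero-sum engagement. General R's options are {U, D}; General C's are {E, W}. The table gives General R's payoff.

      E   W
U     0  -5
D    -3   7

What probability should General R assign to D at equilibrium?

Row minima: U → -5, D → -3; maximin = -3.
Column maxima: E → 0, W → 7; minimax = 0.
-3 ≠ 0, so there is no saddle point; optimal play is mixed.
Let General R play U with probability p. Expected payoff against E: 0p + (-3)(1−p) = 3p − 3; against W: (-5)p + 7(1−p) = −12p + 7.
Setting these equal: 3p − 3 = −12p + 7 ⇒ 15p = 10 ⇒ p = 2/3, and the value is (3)·(2/3) − 3 = -1.
For General C: with q = P(E), equating U's and D's payoffs gives 5q − 5 = −10q + 7 ⇒ q = 4/5.

1/3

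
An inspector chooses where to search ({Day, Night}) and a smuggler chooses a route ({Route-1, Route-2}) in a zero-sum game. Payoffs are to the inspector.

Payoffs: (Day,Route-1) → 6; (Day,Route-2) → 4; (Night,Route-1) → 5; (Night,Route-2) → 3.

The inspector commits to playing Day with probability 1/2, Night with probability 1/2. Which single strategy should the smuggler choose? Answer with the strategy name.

Route-2

If the smuggler plays Route-1, the inspector's expected payoff is (1/2)·6 + (1/2)·5 = 11/2.
If the smuggler plays Route-2, the inspector's expected payoff is (1/2)·4 + (1/2)·3 = 7/2.
The smuggler minimizes the inspector's payoff; the smallest is 7/2, so the best response is Route-2.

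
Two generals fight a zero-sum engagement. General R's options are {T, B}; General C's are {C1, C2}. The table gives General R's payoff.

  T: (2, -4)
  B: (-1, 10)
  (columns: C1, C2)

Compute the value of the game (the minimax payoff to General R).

16/17

Row minima: T → -4, B → -1; maximin = -1.
Column maxima: C1 → 2, C2 → 10; minimax = 2.
-1 ≠ 2, so there is no saddle point; optimal play is mixed.
Let General R play T with probability p. Expected payoff against C1: 2p + (-1)(1−p) = 3p − 1; against C2: (-4)p + 10(1−p) = −14p + 10.
Setting these equal: 3p − 1 = −14p + 10 ⇒ 17p = 11 ⇒ p = 11/17, and the value is (3)·(11/17) − 1 = 16/17.
For General C: with q = P(C1), equating T's and B's payoffs gives 6q − 4 = −11q + 10 ⇒ q = 14/17.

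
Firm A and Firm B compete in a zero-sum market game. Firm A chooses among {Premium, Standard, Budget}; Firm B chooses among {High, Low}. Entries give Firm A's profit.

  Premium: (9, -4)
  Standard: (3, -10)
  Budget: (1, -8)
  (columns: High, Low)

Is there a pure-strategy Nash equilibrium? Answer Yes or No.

Row minima: Premium → -4, Standard → -10, Budget → -8; maximin = -4.
Column maxima: High → 9, Low → -4; minimax = -4.
maximin = minimax = -4, so a saddle point exists.

Yes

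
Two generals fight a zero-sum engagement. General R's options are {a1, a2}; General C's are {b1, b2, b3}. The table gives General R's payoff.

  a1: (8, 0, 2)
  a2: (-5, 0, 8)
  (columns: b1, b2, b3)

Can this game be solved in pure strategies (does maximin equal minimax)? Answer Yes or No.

Yes

Row minima: a1 → 0, a2 → -5; maximin = 0.
Column maxima: b1 → 8, b2 → 0, b3 → 8; minimax = 0.
maximin = minimax = 0, so a saddle point exists.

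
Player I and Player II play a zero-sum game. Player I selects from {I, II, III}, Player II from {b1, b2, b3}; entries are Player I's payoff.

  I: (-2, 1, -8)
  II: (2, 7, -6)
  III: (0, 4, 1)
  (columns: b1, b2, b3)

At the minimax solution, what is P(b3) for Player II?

2/9

Row minima: I → -8, II → -6, III → 0; maximin = 0.
Column maxima: b1 → 2, b2 → 7, b3 → 1; minimax = 1.
0 ≠ 1, so there is no saddle point; optimal play is mixed.
I is strictly dominated by II, so Player I never plays it.
b2 is strictly dominated by b1 (it gives Player I strictly more in every row), so Player II never plays it.
On the remaining 2×2 (II, III vs b1, b3):
Let Player I play II with probability p. Expected payoff against b1: 2p + 0(1−p) = 2p; against b3: (-6)p + 1(1−p) = −7p + 1.
Setting these equal: 2p = −7p + 1 ⇒ 9p = 1 ⇒ p = 1/9, and the value is (2)·(1/9) = 2/9.
For Player II: with q = P(b1), equating II's and III's payoffs gives 8q − 6 = −q + 1 ⇒ q = 7/9.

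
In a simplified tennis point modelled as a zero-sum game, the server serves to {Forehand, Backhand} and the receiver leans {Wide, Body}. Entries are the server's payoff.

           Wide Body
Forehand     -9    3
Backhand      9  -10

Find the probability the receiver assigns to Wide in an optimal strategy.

Row minima: Forehand → -9, Backhand → -10; maximin = -9.
Column maxima: Wide → 9, Body → 3; minimax = 3.
-9 ≠ 3, so there is no saddle point; optimal play is mixed.
Let the server play Forehand with probability p. Expected payoff against Wide: (-9)p + 9(1−p) = −18p + 9; against Body: 3p + (-10)(1−p) = 13p − 10.
Setting these equal: −18p + 9 = 13p − 10 ⇒ −31p = -19 ⇒ p = 19/31, and the value is (-18)·(19/31) + 9 = -63/31.
For the receiver: with q = P(Wide), equating Forehand's and Backhand's payoffs gives −12q + 3 = 19q − 10 ⇒ q = 13/31.

13/31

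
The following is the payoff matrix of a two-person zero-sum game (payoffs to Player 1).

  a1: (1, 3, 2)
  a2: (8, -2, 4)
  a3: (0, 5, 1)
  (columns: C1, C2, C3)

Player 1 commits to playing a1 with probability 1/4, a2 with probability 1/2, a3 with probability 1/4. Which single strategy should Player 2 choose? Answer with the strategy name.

If Player 2 plays C1, Player 1's expected payoff is (1/4)·1 + (1/2)·8 + (1/4)·0 = 17/4.
If Player 2 plays C2, Player 1's expected payoff is (1/4)·3 + (1/2)·(-2) + (1/4)·5 = 1.
If Player 2 plays C3, Player 1's expected payoff is (1/4)·2 + (1/2)·4 + (1/4)·1 = 11/4.
Player 2 minimizes Player 1's payoff; the smallest is 1, so the best response is C2.

C2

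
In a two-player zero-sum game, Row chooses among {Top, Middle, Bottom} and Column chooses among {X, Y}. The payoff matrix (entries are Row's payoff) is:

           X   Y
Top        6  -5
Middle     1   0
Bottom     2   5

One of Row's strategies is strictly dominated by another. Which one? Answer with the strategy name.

Bottom gives a strictly higher payoff than Middle against every column: 2 > 1, 5 > 0.
So Middle is strictly dominated and Row never plays it.

Middle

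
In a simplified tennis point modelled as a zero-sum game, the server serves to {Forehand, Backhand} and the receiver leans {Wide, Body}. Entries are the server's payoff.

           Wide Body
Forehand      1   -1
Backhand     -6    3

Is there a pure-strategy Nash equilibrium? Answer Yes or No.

Row minima: Forehand → -1, Backhand → -6; maximin = -1.
Column maxima: Wide → 1, Body → 3; minimax = 1.
-1 ≠ 1, so no pure-strategy equilibrium exists.

No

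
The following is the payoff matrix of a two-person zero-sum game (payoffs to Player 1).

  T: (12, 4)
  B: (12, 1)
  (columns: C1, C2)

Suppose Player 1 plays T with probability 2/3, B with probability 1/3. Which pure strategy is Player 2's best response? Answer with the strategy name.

C2

If Player 2 plays C1, Player 1's expected payoff is (2/3)·12 + (1/3)·12 = 12.
If Player 2 plays C2, Player 1's expected payoff is (2/3)·4 + (1/3)·1 = 3.
Player 2 minimizes Player 1's payoff; the smallest is 3, so the best response is C2.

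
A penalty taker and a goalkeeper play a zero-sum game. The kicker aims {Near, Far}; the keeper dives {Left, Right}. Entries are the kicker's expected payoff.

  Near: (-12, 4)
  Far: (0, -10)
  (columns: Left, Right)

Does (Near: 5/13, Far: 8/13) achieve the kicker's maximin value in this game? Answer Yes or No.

Against Left this mix gives (5/13)·(-12) + (8/13)·0 = -60/13.
Against Right this mix gives (5/13)·4 + (8/13)·(-10) = -60/13.
All of the keeper's active replies (Left, Right) yield -60/13, and no column does worse for the kicker. The mix makes the keeper indifferent and guarantees -60/13, so it is optimal.

Yes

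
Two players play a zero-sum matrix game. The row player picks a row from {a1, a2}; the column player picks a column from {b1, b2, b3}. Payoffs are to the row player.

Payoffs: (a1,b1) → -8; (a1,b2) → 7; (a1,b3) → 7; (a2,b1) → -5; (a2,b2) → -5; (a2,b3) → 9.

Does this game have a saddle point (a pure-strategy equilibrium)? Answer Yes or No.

Yes

Row minima: a1 → -8, a2 → -5; maximin = -5.
Column maxima: b1 → -5, b2 → 7, b3 → 9; minimax = -5.
maximin = minimax = -5, so a saddle point exists.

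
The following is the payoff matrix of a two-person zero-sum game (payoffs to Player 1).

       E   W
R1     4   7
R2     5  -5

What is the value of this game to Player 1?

Row minima: R1 → 4, R2 → -5; maximin = 4.
Column maxima: E → 5, W → 7; minimax = 5.
4 ≠ 5, so there is no saddle point; optimal play is mixed.
Let Player 1 play R1 with probability p. Expected payoff against E: 4p + 5(1−p) = −p + 5; against W: 7p + (-5)(1−p) = 12p − 5.
Setting these equal: −p + 5 = 12p − 5 ⇒ −13p = -10 ⇒ p = 10/13, and the value is (-1)·(10/13) + 5 = 55/13.
For Player 2: with q = P(E), equating R1's and R2's payoffs gives −3q + 7 = 10q − 5 ⇒ q = 12/13.

55/13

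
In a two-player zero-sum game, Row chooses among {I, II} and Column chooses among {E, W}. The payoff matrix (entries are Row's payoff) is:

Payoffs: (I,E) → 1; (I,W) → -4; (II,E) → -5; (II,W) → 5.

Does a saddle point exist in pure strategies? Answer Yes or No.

No

Row minima: I → -4, II → -5; maximin = -4.
Column maxima: E → 1, W → 5; minimax = 1.
-4 ≠ 1, so no pure-strategy equilibrium exists.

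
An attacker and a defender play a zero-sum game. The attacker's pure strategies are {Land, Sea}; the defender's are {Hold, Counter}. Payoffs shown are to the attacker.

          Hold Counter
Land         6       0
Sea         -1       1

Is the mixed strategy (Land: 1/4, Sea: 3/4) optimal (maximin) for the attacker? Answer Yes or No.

Against Hold this mix gives (1/4)·6 + (3/4)·(-1) = 3/4.
Against Counter this mix gives (1/4)·0 + (3/4)·1 = 3/4.
All of the defender's active replies (Hold, Counter) yield 3/4, and no column does worse for the attacker. The mix makes the defender indifferent and guarantees 3/4, so it is optimal.

Yes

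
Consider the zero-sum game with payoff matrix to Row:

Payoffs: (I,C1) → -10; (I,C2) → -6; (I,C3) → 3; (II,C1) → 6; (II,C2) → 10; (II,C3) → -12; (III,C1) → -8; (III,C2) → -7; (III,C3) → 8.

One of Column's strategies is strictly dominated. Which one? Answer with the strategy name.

C2

C1 holds Row's payoff strictly below C2 in every row: -10 < -6, 6 < 10, -8 < -7.
So C2 is strictly dominated for Column.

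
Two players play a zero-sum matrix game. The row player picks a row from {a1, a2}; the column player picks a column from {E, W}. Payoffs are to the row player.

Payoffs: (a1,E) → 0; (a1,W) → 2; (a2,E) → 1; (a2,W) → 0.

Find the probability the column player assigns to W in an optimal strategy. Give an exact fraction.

1/3

Row minima: a1 → 0, a2 → 0; maximin = 0.
Column maxima: E → 1, W → 2; minimax = 1.
0 ≠ 1, so there is no saddle point; optimal play is mixed.
Let the row player play a1 with probability p. Expected payoff against E: 0p + 1(1−p) = −p + 1; against W: 2p + 0(1−p) = 2p.
Setting these equal: −p + 1 = 2p ⇒ −3p = -1 ⇒ p = 1/3, and the value is (-1)·(1/3) + 1 = 2/3.
For the column player: with q = P(E), equating a1's and a2's payoffs gives −2q + 2 = q ⇒ q = 2/3.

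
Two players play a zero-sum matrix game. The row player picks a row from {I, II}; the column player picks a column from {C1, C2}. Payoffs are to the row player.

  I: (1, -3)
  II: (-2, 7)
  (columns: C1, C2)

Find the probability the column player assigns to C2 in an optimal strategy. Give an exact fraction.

Row minima: I → -3, II → -2; maximin = -2.
Column maxima: C1 → 1, C2 → 7; minimax = 1.
-2 ≠ 1, so there is no saddle point; optimal play is mixed.
Let the row player play I with probability p. Expected payoff against C1: 1p + (-2)(1−p) = 3p − 2; against C2: (-3)p + 7(1−p) = −10p + 7.
Setting these equal: 3p − 2 = −10p + 7 ⇒ 13p = 9 ⇒ p = 9/13, and the value is (3)·(9/13) − 2 = 1/13.
For the column player: with q = P(C1), equating I's and II's payoffs gives 4q − 3 = −9q + 7 ⇒ q = 10/13.

3/13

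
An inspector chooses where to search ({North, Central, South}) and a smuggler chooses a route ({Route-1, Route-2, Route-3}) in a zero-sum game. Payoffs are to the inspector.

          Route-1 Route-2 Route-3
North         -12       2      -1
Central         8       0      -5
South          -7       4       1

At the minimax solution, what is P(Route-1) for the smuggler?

Row minima: North → -12, Central → -5, South → -7; maximin = -5.
Column maxima: Route-1 → 8, Route-2 → 4, Route-3 → 1; minimax = 1.
-5 ≠ 1, so there is no saddle point; optimal play is mixed.
North is strictly dominated by South, so the inspector never plays it.
Route-2 is strictly dominated by Route-3 (it gives the inspector strictly more in every row), so the smuggler never plays it.
On the remaining 2×2 (Central, South vs Route-1, Route-3):
Let the inspector play Central with probability p. Expected payoff against Route-1: 8p + (-7)(1−p) = 15p − 7; against Route-3: (-5)p + 1(1−p) = −6p + 1.
Setting these equal: 15p − 7 = −6p + 1 ⇒ 21p = 8 ⇒ p = 8/21, and the value is (15)·(8/21) − 7 = -9/7.
For the smuggler: with q = P(Route-1), equating Central's and South's payoffs gives 13q − 5 = −8q + 1 ⇒ q = 2/7.

2/7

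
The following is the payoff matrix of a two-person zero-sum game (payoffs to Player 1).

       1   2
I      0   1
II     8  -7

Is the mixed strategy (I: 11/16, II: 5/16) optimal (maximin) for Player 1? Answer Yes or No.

No

Against 1 this mix gives (11/16)·0 + (5/16)·8 = 5/2.
Against 2 this mix gives (11/16)·1 + (5/16)·(-7) = -3/2.
Player 2 will play 2, holding Player 1 to -3/2. Shifting weight toward the row that does better against 2 would raise this floor (the equalizing mix achieves 1/2 against both 2 and 1), so the proposed strategy is not optimal.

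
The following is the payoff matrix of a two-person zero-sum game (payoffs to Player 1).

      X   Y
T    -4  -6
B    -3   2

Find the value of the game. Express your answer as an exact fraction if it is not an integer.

-3

Row minima: T → -6, B → -3; maximin = -3.
Column maxima: X → -3, Y → 2; minimax = -3.
Since maximin = minimax = -3, there is a saddle point and the value is -3.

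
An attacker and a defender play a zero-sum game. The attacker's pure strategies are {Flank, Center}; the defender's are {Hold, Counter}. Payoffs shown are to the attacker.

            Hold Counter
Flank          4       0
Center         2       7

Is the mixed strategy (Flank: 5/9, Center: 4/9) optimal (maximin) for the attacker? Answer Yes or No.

Against Hold this mix gives (5/9)·4 + (4/9)·2 = 28/9.
Against Counter this mix gives (5/9)·0 + (4/9)·7 = 28/9.
All of the defender's active replies (Hold, Counter) yield 28/9, and no column does worse for the attacker. The mix makes the defender indifferent and guarantees 28/9, so it is optimal.

Yes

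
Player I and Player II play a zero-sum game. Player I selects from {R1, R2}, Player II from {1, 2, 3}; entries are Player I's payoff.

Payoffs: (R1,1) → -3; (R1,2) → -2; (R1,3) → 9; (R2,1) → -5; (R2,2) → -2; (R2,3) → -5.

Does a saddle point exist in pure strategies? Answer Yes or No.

Row minima: R1 → -3, R2 → -5; maximin = -3.
Column maxima: 1 → -3, 2 → -2, 3 → 9; minimax = -3.
maximin = minimax = -3, so a saddle point exists.

Yes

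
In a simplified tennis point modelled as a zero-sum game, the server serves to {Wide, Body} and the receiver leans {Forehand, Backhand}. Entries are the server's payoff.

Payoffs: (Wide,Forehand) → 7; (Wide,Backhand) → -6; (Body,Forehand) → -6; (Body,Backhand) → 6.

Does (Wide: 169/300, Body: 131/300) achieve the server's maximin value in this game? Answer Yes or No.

Against Forehand this mix gives (169/300)·7 + (131/300)·(-6) = 397/300.
Against Backhand this mix gives (169/300)·(-6) + (131/300)·6 = -19/25.
The receiver will play Backhand, holding the server to -19/25. Shifting weight toward the row that does better against Backhand would raise this floor (the equalizing mix achieves 6/25 against both Backhand and Forehand), so the proposed strategy is not optimal.

No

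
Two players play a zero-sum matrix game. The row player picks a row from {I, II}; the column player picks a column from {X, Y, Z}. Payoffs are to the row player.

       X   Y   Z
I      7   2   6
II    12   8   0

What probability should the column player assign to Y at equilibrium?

Row minima: I → 2, II → 0; maximin = 2.
Column maxima: X → 12, Y → 8, Z → 6; minimax = 6.
2 ≠ 6, so there is no saddle point; optimal play is mixed.
X is strictly dominated by Y (it gives the row player strictly more in every row), so the column player never plays it.
On the remaining 2×2 (I, II vs Y, Z):
Let the row player play I with probability p. Expected payoff against Y: 2p + 8(1−p) = −6p + 8; against Z: 6p + 0(1−p) = 6p.
Setting these equal: −6p + 8 = 6p ⇒ −12p = -8 ⇒ p = 2/3, and the value is (-6)·(2/3) + 8 = 4.
For the column player: with q = P(Y), equating I's and II's payoffs gives −4q + 6 = 8q ⇒ q = 1/2.

1/2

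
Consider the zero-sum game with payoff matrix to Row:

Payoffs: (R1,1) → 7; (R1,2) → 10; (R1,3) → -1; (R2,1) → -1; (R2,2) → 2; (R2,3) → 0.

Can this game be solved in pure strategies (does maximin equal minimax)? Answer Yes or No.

Row minima: R1 → -1, R2 → -1; maximin = -1.
Column maxima: 1 → 7, 2 → 10, 3 → 0; minimax = 0.
-1 ≠ 0, so no pure-strategy equilibrium exists.

No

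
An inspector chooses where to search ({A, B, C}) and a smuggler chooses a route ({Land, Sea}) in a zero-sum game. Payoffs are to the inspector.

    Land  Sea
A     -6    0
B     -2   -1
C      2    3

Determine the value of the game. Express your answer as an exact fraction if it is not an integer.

Row minima: A → -6, B → -2, C → 2; maximin = 2.
Column maxima: Land → 2, Sea → 3; minimax = 2.
Since maximin = minimax = 2, there is a saddle point and the value is 2.

2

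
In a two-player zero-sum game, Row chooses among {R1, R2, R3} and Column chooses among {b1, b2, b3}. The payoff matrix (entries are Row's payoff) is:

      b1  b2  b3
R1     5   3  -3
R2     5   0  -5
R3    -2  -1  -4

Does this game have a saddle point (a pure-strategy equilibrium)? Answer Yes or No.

Row minima: R1 → -3, R2 → -5, R3 → -4; maximin = -3.
Column maxima: b1 → 5, b2 → 3, b3 → -3; minimax = -3.
maximin = minimax = -3, so a saddle point exists.

Yes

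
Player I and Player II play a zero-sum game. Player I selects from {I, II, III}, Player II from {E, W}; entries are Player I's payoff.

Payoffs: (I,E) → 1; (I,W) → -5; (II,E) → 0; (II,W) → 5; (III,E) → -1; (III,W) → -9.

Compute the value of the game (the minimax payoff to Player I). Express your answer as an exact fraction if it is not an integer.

Row minima: I → -5, II → 0, III → -9; maximin = 0.
Column maxima: E → 1, W → 5; minimax = 1.
0 ≠ 1, so there is no saddle point; optimal play is mixed.
III is strictly dominated by I, so Player I never plays it.
On the remaining 2×2 (I, II vs E, W):
Let Player I play I with probability p. Expected payoff against E: 1p + 0(1−p) = p; against W: (-5)p + 5(1−p) = −10p + 5.
Setting these equal: p = −10p + 5 ⇒ 11p = 5 ⇒ p = 5/11, and the value is (1)·(5/11) = 5/11.
For Player II: with q = P(E), equating I's and II's payoffs gives 6q − 5 = −5q + 5 ⇒ q = 10/11.

5/11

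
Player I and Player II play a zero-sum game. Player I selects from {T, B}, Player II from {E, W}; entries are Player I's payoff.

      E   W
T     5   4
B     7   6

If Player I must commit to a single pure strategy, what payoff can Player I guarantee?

Row minima: T → 4, B → 6.
The best of these is 6.

6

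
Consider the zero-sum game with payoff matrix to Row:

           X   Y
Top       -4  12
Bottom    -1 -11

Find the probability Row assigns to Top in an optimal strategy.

5/13

Row minima: Top → -4, Bottom → -11; maximin = -4.
Column maxima: X → -1, Y → 12; minimax = -1.
-4 ≠ -1, so there is no saddle point; optimal play is mixed.
Let Row play Top with probability p. Expected payoff against X: (-4)p + (-1)(1−p) = −3p − 1; against Y: 12p + (-11)(1−p) = 23p − 11.
Setting these equal: −3p − 1 = 23p − 11 ⇒ −26p = -10 ⇒ p = 5/13, and the value is (-3)·(5/13) − 1 = -28/13.
For Column: with q = P(X), equating Top's and Bottom's payoffs gives −16q + 12 = 10q − 11 ⇒ q = 23/26.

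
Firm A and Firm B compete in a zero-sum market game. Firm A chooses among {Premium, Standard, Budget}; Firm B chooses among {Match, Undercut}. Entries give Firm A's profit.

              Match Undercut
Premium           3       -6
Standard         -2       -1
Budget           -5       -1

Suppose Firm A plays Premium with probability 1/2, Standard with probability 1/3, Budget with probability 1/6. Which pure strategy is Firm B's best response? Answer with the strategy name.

Undercut

If Firm B plays Match, Firm A's expected payoff is (1/2)·3 + (1/3)·(-2) + (1/6)·(-5) = 0.
If Firm B plays Undercut, Firm A's expected payoff is (1/2)·(-6) + (1/3)·(-1) + (1/6)·(-1) = -7/2.
Firm B minimizes Firm A's payoff; the smallest is -7/2, so the best response is Undercut.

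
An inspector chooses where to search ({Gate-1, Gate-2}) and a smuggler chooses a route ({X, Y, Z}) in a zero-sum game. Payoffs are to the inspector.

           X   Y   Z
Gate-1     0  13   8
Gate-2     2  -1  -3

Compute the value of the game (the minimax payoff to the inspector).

Row minima: Gate-1 → 0, Gate-2 → -3; maximin = 0.
Column maxima: X → 2, Y → 13, Z → 8; minimax = 2.
0 ≠ 2, so there is no saddle point; optimal play is mixed.
Y is strictly dominated by Z (it gives the inspector strictly more in every row), so the smuggler never plays it.
On the remaining 2×2 (Gate-1, Gate-2 vs X, Z):
Let the inspector play Gate-1 with probability p. Expected payoff against X: 0p + 2(1−p) = −2p + 2; against Z: 8p + (-3)(1−p) = 11p − 3.
Setting these equal: −2p + 2 = 11p − 3 ⇒ −13p = -5 ⇒ p = 5/13, and the value is (-2)·(5/13) + 2 = 16/13.
For the smuggler: with q = P(X), equating Gate-1's and Gate-2's payoffs gives −8q + 8 = 5q − 3 ⇒ q = 11/13.

16/13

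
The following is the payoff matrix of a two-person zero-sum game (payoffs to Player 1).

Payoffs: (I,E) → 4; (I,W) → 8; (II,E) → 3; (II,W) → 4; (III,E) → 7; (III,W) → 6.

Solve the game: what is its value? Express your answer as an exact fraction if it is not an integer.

32/5

Row minima: I → 4, II → 3, III → 6; maximin = 6.
Column maxima: E → 7, W → 8; minimax = 7.
6 ≠ 7, so there is no saddle point; optimal play is mixed.
II is strictly dominated by I, so Player 1 never plays it.
On the remaining 2×2 (I, III vs E, W):
Let Player 1 play I with probability p. Expected payoff against E: 4p + 7(1−p) = −3p + 7; against W: 8p + 6(1−p) = 2p + 6.
Setting these equal: −3p + 7 = 2p + 6 ⇒ −5p = -1 ⇒ p = 1/5, and the value is (-3)·(1/5) + 7 = 32/5.
For Player 2: with q = P(E), equating I's and III's payoffs gives −4q + 8 = q + 6 ⇒ q = 2/5.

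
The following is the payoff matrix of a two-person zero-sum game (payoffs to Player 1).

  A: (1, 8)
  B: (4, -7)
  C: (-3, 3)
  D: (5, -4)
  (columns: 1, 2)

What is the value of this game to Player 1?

11/4

Row minima: A → 1, B → -7, C → -3, D → -4; maximin = 1.
Column maxima: 1 → 5, 2 → 8; minimax = 5.
1 ≠ 5, so there is no saddle point; optimal play is mixed.
B is strictly dominated by D, so Player 1 never plays it.
C is strictly dominated by A, so Player 1 never plays it.
On the remaining 2×2 (A, D vs 1, 2):
Let Player 1 play A with probability p. Expected payoff against 1: 1p + 5(1−p) = −4p + 5; against 2: 8p + (-4)(1−p) = 12p − 4.
Setting these equal: −4p + 5 = 12p − 4 ⇒ −16p = -9 ⇒ p = 9/16, and the value is (-4)·(9/16) + 5 = 11/4.
For Player 2: with q = P(1), equating A's and D's payoffs gives −7q + 8 = 9q − 4 ⇒ q = 3/4.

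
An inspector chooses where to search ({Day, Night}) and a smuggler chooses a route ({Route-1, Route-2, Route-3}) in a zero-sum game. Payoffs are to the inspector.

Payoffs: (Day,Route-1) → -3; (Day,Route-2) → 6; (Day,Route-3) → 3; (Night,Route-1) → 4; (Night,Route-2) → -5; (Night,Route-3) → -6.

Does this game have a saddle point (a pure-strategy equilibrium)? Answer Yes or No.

Row minima: Day → -3, Night → -6; maximin = -3.
Column maxima: Route-1 → 4, Route-2 → 6, Route-3 → 3; minimax = 3.
-3 ≠ 3, so no pure-strategy equilibrium exists.

No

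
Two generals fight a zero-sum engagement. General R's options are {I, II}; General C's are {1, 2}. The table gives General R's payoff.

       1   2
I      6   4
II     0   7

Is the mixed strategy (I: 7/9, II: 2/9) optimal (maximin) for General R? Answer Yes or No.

Against 1 this mix gives (7/9)·6 + (2/9)·0 = 14/3.
Against 2 this mix gives (7/9)·4 + (2/9)·7 = 14/3.
All of General C's active replies (1, 2) yield 14/3, and no column does worse for General R. The mix makes General C indifferent and guarantees 14/3, so it is optimal.

Yes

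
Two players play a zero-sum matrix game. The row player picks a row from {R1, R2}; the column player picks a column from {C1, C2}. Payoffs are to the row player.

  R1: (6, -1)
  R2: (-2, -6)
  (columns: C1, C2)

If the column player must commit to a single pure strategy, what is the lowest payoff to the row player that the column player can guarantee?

Column maxima: C1 → 6, C2 → -1.
The smallest of these is -1.

-1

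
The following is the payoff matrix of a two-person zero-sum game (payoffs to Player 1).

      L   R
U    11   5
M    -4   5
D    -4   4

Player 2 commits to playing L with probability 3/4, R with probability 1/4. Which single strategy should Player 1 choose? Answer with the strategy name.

U

Expected payoff of U: (3/4)·11 + (1/4)·5 = 19/2.
Expected payoff of M: (3/4)·(-4) + (1/4)·5 = -7/4.
Expected payoff of D: (3/4)·(-4) + (1/4)·4 = -2.
The largest is 19/2, so Player 1's best response is U.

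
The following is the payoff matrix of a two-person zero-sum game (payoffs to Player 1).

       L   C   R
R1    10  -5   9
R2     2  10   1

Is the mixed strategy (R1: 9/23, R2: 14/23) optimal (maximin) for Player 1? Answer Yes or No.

Against L this mix gives (9/23)·10 + (14/23)·2 = 118/23.
Against C this mix gives (9/23)·(-5) + (14/23)·10 = 95/23.
Against R this mix gives (9/23)·9 + (14/23)·1 = 95/23.
All of Player 2's active replies (C, R) yield 95/23, and no column does worse for Player 1. The mix makes Player 2 indifferent and guarantees 95/23, so it is optimal.

Yes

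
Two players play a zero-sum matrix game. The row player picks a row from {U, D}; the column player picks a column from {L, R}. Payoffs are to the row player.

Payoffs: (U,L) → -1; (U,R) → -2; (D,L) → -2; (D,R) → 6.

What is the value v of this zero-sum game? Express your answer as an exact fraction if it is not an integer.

-10/9

Row minima: U → -2, D → -2; maximin = -2.
Column maxima: L → -1, R → 6; minimax = -1.
-2 ≠ -1, so there is no saddle point; optimal play is mixed.
Let the row player play U with probability p. Expected payoff against L: (-1)p + (-2)(1−p) = p − 2; against R: (-2)p + 6(1−p) = −8p + 6.
Setting these equal: p − 2 = −8p + 6 ⇒ 9p = 8 ⇒ p = 8/9, and the value is (1)·(8/9) − 2 = -10/9.
For the column player: with q = P(L), equating U's and D's payoffs gives q − 2 = −8q + 6 ⇒ q = 8/9.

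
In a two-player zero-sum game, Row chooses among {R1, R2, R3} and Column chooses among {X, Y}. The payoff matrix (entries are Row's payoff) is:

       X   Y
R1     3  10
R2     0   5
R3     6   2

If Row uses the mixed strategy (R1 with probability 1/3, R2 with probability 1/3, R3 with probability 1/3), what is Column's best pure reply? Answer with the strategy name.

X

If Column plays X, Row's expected payoff is (1/3)·3 + (1/3)·0 + (1/3)·6 = 3.
If Column plays Y, Row's expected payoff is (1/3)·10 + (1/3)·5 + (1/3)·2 = 17/3.
Column minimizes Row's payoff; the smallest is 3, so the best response is X.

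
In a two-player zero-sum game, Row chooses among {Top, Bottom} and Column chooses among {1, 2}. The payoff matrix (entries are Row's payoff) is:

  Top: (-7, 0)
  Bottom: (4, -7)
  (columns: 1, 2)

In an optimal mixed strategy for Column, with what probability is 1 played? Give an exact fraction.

7/18

Row minima: Top → -7, Bottom → -7; maximin = -7.
Column maxima: 1 → 4, 2 → 0; minimax = 0.
-7 ≠ 0, so there is no saddle point; optimal play is mixed.
Let Row play Top with probability p. Expected payoff against 1: (-7)p + 4(1−p) = −11p + 4; against 2: 0p + (-7)(1−p) = 7p − 7.
Setting these equal: −11p + 4 = 7p − 7 ⇒ −18p = -11 ⇒ p = 11/18, and the value is (-11)·(11/18) + 4 = -49/18.
For Column: with q = P(1), equating Top's and Bottom's payoffs gives −7q = 11q − 7 ⇒ q = 7/18.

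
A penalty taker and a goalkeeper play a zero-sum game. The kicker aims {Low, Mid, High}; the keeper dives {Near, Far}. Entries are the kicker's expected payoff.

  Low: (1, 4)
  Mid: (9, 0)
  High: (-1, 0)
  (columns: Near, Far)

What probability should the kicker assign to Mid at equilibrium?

Row minima: Low → 1, Mid → 0, High → -1; maximin = 1.
Column maxima: Near → 9, Far → 4; minimax = 4.
1 ≠ 4, so there is no saddle point; optimal play is mixed.
High is strictly dominated by Low, so the kicker never plays it.
On the remaining 2×2 (Low, Mid vs Near, Far):
Let the kicker play Low with probability p. Expected payoff against Near: 1p + 9(1−p) = −8p + 9; against Far: 4p + 0(1−p) = 4p.
Setting these equal: −8p + 9 = 4p ⇒ −12p = -9 ⇒ p = 3/4, and the value is (-8)·(3/4) + 9 = 3.
For the keeper: with q = P(Near), equating Low's and Mid's payoffs gives −3q + 4 = 9q ⇒ q = 1/3.

1/4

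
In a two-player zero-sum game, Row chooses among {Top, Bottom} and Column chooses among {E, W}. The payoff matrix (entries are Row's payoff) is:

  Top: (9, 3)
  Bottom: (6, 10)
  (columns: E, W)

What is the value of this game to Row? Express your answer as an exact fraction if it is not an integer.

36/5

Row minima: Top → 3, Bottom → 6; maximin = 6.
Column maxima: E → 9, W → 10; minimax = 9.
6 ≠ 9, so there is no saddle point; optimal play is mixed.
Let Row play Top with probability p. Expected payoff against E: 9p + 6(1−p) = 3p + 6; against W: 3p + 10(1−p) = −7p + 10.
Setting these equal: 3p + 6 = −7p + 10 ⇒ 10p = 4 ⇒ p = 2/5, and the value is (3)·(2/5) + 6 = 36/5.
For Column: with q = P(E), equating Top's and Bottom's payoffs gives 6q + 3 = −4q + 10 ⇒ q = 7/10.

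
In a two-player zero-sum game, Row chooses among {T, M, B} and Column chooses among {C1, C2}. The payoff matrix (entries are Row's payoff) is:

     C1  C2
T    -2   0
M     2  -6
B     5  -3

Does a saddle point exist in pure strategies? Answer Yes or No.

No

Row minima: T → -2, M → -6, B → -3; maximin = -2.
Column maxima: C1 → 5, C2 → 0; minimax = 0.
-2 ≠ 0, so no pure-strategy equilibrium exists.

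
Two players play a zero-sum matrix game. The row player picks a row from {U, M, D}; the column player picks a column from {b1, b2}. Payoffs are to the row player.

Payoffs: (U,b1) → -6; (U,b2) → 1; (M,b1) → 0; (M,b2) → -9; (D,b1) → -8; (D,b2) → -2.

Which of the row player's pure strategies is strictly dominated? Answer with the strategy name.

D

U gives a strictly higher payoff than D against every column: -6 > -8, 1 > -2.
So D is strictly dominated and the row player never plays it.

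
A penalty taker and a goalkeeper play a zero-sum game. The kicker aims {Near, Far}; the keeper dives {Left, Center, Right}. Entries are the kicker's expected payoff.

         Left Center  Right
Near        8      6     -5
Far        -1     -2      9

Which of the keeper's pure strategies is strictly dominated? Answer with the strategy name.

Center holds the kicker's payoff strictly below Left in every row: 6 < 8, -2 < -1.
So Left is strictly dominated for the keeper.

Left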